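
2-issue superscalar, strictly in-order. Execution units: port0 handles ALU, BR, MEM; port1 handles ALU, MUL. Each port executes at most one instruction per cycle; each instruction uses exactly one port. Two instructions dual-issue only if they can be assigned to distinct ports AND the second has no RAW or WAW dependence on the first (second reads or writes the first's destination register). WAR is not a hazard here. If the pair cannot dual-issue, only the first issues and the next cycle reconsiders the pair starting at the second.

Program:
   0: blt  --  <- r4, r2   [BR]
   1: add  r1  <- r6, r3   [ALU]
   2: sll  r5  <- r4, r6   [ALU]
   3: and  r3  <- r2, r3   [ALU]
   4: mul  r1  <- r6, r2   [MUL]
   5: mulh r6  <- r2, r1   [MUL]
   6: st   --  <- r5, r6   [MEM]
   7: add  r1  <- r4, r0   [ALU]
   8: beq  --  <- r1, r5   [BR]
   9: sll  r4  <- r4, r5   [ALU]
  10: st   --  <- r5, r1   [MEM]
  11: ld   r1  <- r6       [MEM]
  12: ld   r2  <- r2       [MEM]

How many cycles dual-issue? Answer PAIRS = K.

PAIRS = 4

0. blt.BR/add.ALU @i0+i1  | 2-wide
1. sll.ALU/and.ALU @i2+i3  | 2-wide
2. mul.MUL @i4  | no-port MUL/MUL
3. mulh.MUL @i5  | RAW r6
4. st.MEM/add.ALU @i6+i7  | 2-wide
5. beq.BR/sll.ALU @i8+i9  | 2-wide
6. st.MEM @i10  | no-port MEM/MEM
7. ld.MEM @i11  | no-port MEM/MEM
8. ld.MEM @i12  | tail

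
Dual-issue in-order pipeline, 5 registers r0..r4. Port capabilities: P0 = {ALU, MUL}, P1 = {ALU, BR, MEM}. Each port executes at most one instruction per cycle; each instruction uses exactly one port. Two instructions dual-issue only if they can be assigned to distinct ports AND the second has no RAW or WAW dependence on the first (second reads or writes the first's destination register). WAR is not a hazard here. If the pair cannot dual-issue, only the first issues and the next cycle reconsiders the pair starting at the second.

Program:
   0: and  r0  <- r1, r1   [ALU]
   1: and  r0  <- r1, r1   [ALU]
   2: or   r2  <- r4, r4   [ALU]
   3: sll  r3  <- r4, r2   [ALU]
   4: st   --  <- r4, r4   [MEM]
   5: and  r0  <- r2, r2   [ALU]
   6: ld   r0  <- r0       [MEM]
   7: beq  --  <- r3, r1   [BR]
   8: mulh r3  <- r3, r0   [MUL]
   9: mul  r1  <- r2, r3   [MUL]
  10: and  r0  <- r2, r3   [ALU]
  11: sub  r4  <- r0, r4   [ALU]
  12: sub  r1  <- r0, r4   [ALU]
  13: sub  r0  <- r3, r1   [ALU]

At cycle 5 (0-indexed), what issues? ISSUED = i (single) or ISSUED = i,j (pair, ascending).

ISSUED = 7,8

[0] i0  and  -- WAW r0
[1] i1&i2  and or  -- pair
[2] i3&i4  sll st  -- pair
[3] i5  and  -- RAW+WAW r0
[4] i6  ld  -- no-port MEM/BR
[5] i7&i8  beq mulh  -- pair
[6] i9&i10  mul and  -- pair
[7] i11  sub  -- RAW r4
[8] i12  sub  -- RAW r1
[9] i13  sub  -- tail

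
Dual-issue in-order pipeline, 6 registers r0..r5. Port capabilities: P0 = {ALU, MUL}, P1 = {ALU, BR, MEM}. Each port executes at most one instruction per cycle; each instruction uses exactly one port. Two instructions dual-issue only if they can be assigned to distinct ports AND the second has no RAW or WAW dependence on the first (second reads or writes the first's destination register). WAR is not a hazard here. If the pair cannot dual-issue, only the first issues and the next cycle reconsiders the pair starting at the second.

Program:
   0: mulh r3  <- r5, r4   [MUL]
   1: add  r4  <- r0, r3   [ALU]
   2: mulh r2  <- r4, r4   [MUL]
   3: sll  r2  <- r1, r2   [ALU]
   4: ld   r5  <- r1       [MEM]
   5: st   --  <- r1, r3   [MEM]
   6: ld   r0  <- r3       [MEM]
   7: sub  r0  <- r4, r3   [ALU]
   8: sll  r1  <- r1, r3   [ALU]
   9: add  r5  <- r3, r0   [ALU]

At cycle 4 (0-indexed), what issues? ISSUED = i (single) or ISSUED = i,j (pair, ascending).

c0: i0 mulh.MUL  RAW r3
c1: i1 add.ALU  RAW r4
c2: i2 mulh.MUL  RAW+WAW r2
c3: i3/i4 sll.ALU+ld.MEM  pair
c4: i5 st.MEM  no-port MEM/MEM
c5: i6 ld.MEM  WAW r0
c6: i7/i8 sub.ALU+sll.ALU  pair
c7: i9 add.ALU  tail

ISSUED = 5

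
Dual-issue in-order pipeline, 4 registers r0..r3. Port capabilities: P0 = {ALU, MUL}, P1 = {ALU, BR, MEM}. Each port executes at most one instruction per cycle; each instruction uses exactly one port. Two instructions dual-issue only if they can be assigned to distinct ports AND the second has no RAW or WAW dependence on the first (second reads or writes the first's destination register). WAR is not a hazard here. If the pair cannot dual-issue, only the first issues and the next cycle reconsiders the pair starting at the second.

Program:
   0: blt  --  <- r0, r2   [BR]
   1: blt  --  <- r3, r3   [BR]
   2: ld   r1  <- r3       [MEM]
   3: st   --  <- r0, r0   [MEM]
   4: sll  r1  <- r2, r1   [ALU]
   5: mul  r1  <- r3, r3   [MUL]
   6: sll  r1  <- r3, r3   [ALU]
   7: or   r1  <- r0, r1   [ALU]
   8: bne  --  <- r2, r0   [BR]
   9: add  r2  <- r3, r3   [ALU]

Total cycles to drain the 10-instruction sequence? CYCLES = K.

CYCLES = 8

[0] i0  blt  -- no-port BR/BR
[1] i1  blt  -- no-port BR/MEM
[2] i2  ld  -- no-port MEM/MEM
[3] i3+i4  st/sll  -- pair
[4] i5  mul  -- WAW r1
[5] i6  sll  -- RAW+WAW r1
[6] i7+i8  or/bne  -- pair
[7] i9  add  -- tail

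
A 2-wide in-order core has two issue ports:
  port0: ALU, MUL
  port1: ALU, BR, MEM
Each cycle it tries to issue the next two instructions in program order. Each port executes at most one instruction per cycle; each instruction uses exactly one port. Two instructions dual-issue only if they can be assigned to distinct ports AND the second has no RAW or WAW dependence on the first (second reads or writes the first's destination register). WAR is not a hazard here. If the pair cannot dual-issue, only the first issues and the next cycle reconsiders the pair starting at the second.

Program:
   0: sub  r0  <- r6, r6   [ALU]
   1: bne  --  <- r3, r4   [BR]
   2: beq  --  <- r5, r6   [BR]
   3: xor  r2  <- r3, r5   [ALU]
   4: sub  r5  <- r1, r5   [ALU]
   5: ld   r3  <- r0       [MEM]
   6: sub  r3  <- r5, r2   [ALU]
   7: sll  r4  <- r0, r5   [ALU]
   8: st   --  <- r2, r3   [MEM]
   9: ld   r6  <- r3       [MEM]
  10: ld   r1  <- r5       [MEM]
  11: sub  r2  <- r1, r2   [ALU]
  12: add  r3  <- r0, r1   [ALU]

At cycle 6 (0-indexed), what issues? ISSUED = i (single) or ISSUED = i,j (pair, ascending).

ISSUED = 10

0. sub.ALU;bne.BR @i0,i1  | 2-wide
1. beq.BR;xor.ALU @i2,i3  | 2-wide
2. sub.ALU;ld.MEM @i4,i5  | 2-wide
3. sub.ALU;sll.ALU @i6,i7  | 2-wide
4. st.MEM @i8  | no-port MEM/MEM
5. ld.MEM @i9  | no-port MEM/MEM
6. ld.MEM @i10  | RAW r1
7. sub.ALU;add.ALU @i11,i12  | 2-wide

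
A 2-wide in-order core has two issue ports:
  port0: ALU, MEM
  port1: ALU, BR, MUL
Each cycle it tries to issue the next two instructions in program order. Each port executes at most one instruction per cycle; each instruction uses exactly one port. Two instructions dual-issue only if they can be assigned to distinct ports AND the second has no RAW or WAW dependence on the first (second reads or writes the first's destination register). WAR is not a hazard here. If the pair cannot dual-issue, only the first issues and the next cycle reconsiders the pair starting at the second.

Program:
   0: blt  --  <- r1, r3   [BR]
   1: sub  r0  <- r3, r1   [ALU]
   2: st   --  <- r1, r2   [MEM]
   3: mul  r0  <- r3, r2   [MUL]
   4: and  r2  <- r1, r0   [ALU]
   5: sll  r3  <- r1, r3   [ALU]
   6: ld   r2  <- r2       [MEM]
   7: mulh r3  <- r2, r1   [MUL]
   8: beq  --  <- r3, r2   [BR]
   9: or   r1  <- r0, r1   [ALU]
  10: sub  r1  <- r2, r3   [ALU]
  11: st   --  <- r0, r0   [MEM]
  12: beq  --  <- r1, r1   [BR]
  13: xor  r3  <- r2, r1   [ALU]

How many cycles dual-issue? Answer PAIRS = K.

PAIRS = 6

t=0 i0,i1:blt.BR sub.ALU ; pair
t=1 i2,i3:st.MEM mul.MUL ; pair
t=2 i4,i5:and.ALU sll.ALU ; pair
t=3 i6:ld.MEM ; RAW r2
t=4 i7:mulh.MUL ; no-port MUL/BR
t=5 i8,i9:beq.BR or.ALU ; pair
t=6 i10,i11:sub.ALU st.MEM ; pair
t=7 i12,i13:beq.BR xor.ALU ; pair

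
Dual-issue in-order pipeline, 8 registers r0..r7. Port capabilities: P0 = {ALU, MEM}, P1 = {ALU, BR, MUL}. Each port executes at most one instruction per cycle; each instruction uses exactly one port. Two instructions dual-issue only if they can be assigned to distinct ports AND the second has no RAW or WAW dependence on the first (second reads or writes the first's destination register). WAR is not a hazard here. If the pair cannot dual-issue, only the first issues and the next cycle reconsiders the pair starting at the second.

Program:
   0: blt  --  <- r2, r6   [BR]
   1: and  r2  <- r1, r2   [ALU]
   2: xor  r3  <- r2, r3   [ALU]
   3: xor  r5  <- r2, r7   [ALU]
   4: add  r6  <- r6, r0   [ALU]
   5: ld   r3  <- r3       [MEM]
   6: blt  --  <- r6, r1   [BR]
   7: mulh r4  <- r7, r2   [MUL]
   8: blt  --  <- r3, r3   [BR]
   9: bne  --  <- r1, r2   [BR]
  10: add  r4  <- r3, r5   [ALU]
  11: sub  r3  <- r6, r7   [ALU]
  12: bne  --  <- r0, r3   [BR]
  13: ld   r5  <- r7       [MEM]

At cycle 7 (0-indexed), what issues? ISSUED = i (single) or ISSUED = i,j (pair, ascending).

0. blt/and @i0/i1  | pair
1. xor/xor @i2/i3  | pair
2. add/ld @i4/i5  | pair
3. blt @i6  | no-port BR/MUL
4. mulh @i7  | no-port MUL/BR
5. blt @i8  | no-port BR/BR
6. bne/add @i9/i10  | pair
7. sub @i11  | RAW r3
8. bne/ld @i12/i13  | pair

ISSUED = 11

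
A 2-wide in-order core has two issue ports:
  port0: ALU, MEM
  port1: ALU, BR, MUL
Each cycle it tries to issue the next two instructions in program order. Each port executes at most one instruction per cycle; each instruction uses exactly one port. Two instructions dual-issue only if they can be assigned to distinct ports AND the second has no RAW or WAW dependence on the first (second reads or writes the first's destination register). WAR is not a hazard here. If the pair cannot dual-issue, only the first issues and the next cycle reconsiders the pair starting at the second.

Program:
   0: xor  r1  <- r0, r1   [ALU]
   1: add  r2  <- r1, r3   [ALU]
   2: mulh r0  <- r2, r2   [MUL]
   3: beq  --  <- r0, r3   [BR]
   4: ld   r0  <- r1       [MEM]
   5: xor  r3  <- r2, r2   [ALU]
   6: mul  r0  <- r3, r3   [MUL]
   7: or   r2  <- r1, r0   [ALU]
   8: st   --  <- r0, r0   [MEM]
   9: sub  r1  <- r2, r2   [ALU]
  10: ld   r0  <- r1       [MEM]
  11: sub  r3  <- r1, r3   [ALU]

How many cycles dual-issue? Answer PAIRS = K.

PAIRS = 3

  cy0 -> i0 (xor) RAW r1
  cy1 -> i1 (add) RAW r2
  cy2 -> i2 (mulh) no-port MUL/BR
  cy3 -> i3+i4 (beq ld) 2-wide
  cy4 -> i5 (xor) RAW r3
  cy5 -> i6 (mul) RAW r0
  cy6 -> i7+i8 (or st) 2-wide
  cy7 -> i9 (sub) RAW r1
  cy8 -> i10+i11 (ld sub) 2-wide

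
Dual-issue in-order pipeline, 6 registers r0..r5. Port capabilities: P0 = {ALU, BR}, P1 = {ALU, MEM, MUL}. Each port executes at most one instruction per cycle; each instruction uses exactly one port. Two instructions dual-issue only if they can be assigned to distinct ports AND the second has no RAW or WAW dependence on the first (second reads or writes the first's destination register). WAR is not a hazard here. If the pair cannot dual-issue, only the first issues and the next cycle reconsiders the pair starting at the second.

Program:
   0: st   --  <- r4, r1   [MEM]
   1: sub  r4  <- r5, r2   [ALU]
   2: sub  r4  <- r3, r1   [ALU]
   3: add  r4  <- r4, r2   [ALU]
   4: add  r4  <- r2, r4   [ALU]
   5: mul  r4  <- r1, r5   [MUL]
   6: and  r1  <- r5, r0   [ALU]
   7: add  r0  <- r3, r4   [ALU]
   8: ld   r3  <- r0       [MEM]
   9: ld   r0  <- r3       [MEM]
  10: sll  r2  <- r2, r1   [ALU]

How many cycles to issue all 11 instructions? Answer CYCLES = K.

CYCLES = 8

t=0 i0/i1:st.MEM+sub.ALU ; dual
t=1 i2:sub.ALU ; RAW+WAW r4
t=2 i3:add.ALU ; RAW+WAW r4
t=3 i4:add.ALU ; WAW r4
t=4 i5/i6:mul.MUL+and.ALU ; dual
t=5 i7:add.ALU ; RAW r0
t=6 i8:ld.MEM ; no-port MEM/MEM
t=7 i9/i10:ld.MEM+sll.ALU ; dual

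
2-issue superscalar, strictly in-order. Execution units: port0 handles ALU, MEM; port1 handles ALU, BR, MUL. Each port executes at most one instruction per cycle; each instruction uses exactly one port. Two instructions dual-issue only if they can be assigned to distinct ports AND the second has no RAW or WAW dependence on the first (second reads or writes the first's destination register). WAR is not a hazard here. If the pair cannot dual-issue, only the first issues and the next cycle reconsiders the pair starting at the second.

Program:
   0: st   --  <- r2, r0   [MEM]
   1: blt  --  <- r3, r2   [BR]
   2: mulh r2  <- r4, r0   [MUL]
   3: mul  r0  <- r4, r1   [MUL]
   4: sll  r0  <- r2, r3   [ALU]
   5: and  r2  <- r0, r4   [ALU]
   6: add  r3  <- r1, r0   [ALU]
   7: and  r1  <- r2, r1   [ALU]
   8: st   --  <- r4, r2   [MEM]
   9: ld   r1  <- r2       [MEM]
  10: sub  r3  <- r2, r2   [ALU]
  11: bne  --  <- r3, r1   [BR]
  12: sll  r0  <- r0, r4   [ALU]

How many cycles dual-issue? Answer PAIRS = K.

PAIRS = 5

#0 head=0: st/blt i0,i1 dual
#1 head=2: mulh i2 no-port MUL/MUL
#2 head=3: mul i3 WAW r0
#3 head=4: sll i4 RAW r0
#4 head=5: and/add i5,i6 dual
#5 head=7: and/st i7,i8 dual
#6 head=9: ld/sub i9,i10 dual
#7 head=11: bne/sll i11,i12 dual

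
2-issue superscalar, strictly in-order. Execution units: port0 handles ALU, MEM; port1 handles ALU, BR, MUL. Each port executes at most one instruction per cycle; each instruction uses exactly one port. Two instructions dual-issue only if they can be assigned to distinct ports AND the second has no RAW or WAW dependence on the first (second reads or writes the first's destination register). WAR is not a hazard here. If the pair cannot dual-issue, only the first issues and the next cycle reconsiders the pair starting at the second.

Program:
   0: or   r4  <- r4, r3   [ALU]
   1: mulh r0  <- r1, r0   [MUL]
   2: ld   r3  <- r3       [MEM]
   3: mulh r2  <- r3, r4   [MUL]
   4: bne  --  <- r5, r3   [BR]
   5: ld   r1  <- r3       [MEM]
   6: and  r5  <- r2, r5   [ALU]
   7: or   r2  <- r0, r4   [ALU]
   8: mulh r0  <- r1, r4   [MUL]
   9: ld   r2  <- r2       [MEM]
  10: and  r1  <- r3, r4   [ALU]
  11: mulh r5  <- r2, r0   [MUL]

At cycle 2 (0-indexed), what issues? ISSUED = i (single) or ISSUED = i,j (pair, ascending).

ISSUED = 3

t=0 i0+i1:or.ALU;mulh.MUL ; dual
t=1 i2:ld.MEM ; RAW r3
t=2 i3:mulh.MUL ; no-port MUL/BR
t=3 i4+i5:bne.BR;ld.MEM ; dual
t=4 i6+i7:and.ALU;or.ALU ; dual
t=5 i8+i9:mulh.MUL;ld.MEM ; dual
t=6 i10+i11:and.ALU;mulh.MUL ; dual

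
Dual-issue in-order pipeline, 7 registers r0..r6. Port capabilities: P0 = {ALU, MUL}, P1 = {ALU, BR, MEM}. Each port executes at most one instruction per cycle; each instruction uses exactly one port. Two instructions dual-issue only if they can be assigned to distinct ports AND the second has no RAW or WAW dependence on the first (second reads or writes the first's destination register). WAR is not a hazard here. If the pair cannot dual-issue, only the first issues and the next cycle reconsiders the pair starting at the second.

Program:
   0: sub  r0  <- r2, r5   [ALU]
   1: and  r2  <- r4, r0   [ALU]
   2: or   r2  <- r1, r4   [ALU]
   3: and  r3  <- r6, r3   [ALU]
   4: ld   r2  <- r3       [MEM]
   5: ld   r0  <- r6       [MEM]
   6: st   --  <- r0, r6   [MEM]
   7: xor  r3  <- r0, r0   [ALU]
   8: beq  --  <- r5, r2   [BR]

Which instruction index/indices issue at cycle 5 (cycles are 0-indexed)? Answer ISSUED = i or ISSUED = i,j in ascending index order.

ISSUED = 6,7

[0] i0  sub.ALU  -- RAW r0
[1] i1  and.ALU  -- WAW r2
[2] i2/i3  or.ALU;and.ALU  -- pair
[3] i4  ld.MEM  -- no-port MEM/MEM
[4] i5  ld.MEM  -- no-port MEM/MEM
[5] i6/i7  st.MEM;xor.ALU  -- pair
[6] i8  beq.BR  -- tail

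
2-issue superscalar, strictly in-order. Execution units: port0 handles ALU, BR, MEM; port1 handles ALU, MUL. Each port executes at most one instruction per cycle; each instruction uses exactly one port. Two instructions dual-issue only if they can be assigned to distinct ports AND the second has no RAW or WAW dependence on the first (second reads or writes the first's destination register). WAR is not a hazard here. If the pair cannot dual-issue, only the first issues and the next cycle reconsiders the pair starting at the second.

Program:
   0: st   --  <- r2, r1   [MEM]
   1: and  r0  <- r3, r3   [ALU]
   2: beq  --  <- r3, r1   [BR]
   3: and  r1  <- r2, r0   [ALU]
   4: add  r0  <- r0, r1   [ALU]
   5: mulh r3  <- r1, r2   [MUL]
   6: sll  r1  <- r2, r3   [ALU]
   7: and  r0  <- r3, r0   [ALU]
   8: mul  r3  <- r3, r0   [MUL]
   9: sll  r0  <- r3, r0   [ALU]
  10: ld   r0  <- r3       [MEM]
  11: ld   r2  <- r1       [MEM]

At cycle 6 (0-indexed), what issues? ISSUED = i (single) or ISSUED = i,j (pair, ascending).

ISSUED = 10

t=0 i0,i1:st.MEM+and.ALU ; dual
t=1 i2,i3:beq.BR+and.ALU ; dual
t=2 i4,i5:add.ALU+mulh.MUL ; dual
t=3 i6,i7:sll.ALU+and.ALU ; dual
t=4 i8:mul.MUL ; RAW r3
t=5 i9:sll.ALU ; WAW r0
t=6 i10:ld.MEM ; no-port MEM/MEM
t=7 i11:ld.MEM ; tail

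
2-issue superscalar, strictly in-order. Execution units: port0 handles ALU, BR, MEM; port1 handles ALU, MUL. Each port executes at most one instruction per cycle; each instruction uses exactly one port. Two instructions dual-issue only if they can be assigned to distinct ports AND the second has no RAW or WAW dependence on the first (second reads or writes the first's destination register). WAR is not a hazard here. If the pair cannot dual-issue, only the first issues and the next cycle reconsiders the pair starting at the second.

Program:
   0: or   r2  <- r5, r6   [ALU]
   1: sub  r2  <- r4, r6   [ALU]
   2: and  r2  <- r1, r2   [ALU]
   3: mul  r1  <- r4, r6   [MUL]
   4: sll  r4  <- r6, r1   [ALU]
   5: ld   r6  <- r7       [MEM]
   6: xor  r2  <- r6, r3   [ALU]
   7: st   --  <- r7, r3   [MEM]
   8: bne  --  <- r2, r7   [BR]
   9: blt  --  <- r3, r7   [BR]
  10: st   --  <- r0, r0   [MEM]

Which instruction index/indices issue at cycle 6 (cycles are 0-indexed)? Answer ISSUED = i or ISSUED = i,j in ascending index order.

#0 head=0: or.ALU i0 WAW r2
#1 head=1: sub.ALU i1 RAW+WAW r2
#2 head=2: and.ALU/mul.MUL i2,i3 dual
#3 head=4: sll.ALU/ld.MEM i4,i5 dual
#4 head=6: xor.ALU/st.MEM i6,i7 dual
#5 head=8: bne.BR i8 no-port BR/BR
#6 head=9: blt.BR i9 no-port BR/MEM
#7 head=10: st.MEM i10 tail

ISSUED = 9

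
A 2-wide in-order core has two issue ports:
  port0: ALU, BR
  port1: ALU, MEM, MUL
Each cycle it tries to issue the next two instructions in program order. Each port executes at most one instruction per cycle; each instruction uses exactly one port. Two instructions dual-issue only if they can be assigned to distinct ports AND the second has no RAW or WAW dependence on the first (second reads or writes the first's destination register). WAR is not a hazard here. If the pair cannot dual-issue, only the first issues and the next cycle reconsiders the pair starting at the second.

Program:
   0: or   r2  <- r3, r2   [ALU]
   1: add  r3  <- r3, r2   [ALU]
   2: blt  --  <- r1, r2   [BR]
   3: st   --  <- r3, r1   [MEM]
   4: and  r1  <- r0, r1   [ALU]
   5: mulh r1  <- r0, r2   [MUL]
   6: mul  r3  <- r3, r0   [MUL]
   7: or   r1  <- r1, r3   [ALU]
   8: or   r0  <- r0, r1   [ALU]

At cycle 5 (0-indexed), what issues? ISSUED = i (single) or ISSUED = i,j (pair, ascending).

ISSUED = 7

0. or @i0  | RAW r2
1. add/blt @i1/i2  | dual
2. st/and @i3/i4  | dual
3. mulh @i5  | no-port MUL/MUL
4. mul @i6  | RAW r3
5. or @i7  | RAW r1
6. or @i8  | tail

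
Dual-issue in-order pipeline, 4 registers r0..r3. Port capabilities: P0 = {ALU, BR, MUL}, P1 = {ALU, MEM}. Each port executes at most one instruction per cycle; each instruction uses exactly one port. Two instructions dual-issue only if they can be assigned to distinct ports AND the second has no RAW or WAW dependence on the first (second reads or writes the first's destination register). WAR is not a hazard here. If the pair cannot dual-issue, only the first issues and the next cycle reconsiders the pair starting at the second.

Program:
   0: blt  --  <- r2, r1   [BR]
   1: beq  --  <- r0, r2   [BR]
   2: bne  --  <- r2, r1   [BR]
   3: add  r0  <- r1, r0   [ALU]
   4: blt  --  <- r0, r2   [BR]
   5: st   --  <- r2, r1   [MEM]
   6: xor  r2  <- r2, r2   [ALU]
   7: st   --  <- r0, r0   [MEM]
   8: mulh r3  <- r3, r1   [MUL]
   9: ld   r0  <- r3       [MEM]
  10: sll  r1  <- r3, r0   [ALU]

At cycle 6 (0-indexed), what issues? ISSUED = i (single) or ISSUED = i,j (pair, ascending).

c0: i0 blt.BR  no-port BR/BR
c1: i1 beq.BR  no-port BR/BR
c2: i2&i3 bne.BR;add.ALU  2-wide
c3: i4&i5 blt.BR;st.MEM  2-wide
c4: i6&i7 xor.ALU;st.MEM  2-wide
c5: i8 mulh.MUL  RAW r3
c6: i9 ld.MEM  RAW r0
c7: i10 sll.ALU  tail

ISSUED = 9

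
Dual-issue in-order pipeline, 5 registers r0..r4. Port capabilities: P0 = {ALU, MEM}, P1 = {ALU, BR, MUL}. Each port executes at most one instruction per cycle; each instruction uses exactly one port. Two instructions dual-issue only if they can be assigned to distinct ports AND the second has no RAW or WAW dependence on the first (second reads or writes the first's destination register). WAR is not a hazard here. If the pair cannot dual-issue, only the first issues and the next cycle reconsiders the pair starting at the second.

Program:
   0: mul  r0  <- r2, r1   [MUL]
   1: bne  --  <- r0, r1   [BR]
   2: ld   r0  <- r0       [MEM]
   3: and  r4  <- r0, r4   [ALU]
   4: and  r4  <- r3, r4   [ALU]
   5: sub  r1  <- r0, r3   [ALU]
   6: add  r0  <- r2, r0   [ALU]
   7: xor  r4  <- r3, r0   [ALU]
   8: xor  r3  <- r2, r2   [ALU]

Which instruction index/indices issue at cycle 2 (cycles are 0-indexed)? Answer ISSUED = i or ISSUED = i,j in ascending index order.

ISSUED = 3

#0 head=0: mul.MUL i0 no-port MUL/BR
#1 head=1: bne.BR+ld.MEM i1+i2 dual
#2 head=3: and.ALU i3 RAW+WAW r4
#3 head=4: and.ALU+sub.ALU i4+i5 dual
#4 head=6: add.ALU i6 RAW r0
#5 head=7: xor.ALU+xor.ALU i7+i8 dual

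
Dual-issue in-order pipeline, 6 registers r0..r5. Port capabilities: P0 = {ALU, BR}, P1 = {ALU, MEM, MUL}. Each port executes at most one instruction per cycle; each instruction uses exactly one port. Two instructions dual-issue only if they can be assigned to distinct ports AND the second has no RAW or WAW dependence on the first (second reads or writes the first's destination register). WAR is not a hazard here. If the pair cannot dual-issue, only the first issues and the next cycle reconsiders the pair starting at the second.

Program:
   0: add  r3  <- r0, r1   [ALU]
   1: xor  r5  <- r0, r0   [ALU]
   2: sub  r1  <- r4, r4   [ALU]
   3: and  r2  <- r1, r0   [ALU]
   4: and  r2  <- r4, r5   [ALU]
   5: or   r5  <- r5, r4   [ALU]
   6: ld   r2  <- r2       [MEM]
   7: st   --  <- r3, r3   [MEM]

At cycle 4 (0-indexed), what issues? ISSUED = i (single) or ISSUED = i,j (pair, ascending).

ISSUED = 6

0. add.ALU/xor.ALU @i0&i1  | 2-wide
1. sub.ALU @i2  | RAW r1
2. and.ALU @i3  | WAW r2
3. and.ALU/or.ALU @i4&i5  | 2-wide
4. ld.MEM @i6  | no-port MEM/MEM
5. st.MEM @i7  | tail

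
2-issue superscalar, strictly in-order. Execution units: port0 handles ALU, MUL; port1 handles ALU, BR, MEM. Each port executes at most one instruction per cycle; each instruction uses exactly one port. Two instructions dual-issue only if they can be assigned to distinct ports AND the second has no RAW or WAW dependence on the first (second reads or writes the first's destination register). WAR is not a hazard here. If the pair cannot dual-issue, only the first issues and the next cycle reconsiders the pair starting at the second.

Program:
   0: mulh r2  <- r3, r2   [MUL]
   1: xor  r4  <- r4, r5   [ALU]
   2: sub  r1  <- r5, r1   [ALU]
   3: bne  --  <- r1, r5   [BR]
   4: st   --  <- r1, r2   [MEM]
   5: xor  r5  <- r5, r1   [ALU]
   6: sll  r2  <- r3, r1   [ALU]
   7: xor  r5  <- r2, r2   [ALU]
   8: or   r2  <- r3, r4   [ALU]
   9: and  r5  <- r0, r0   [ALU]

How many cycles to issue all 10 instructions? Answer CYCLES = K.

  cy0 -> i0,i1 (mulh;xor) pair
  cy1 -> i2 (sub) RAW r1
  cy2 -> i3 (bne) no-port BR/MEM
  cy3 -> i4,i5 (st;xor) pair
  cy4 -> i6 (sll) RAW r2
  cy5 -> i7,i8 (xor;or) pair
  cy6 -> i9 (and) tail

CYCLES = 7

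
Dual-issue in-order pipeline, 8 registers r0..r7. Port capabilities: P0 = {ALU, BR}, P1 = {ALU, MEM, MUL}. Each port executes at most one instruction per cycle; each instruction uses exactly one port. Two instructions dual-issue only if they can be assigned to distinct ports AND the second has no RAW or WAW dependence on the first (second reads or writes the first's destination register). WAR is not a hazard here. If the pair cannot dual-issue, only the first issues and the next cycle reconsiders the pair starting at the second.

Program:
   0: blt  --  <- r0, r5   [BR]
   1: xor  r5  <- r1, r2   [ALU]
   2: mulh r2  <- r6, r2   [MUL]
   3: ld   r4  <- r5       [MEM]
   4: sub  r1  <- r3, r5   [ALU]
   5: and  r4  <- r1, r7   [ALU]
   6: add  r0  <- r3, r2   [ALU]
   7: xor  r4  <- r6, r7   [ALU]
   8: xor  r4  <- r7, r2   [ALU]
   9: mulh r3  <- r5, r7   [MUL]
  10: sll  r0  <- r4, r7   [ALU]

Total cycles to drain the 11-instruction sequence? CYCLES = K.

c0: i0+i1 blt.BR xor.ALU  2-wide
c1: i2 mulh.MUL  no-port MUL/MEM
c2: i3+i4 ld.MEM sub.ALU  2-wide
c3: i5+i6 and.ALU add.ALU  2-wide
c4: i7 xor.ALU  WAW r4
c5: i8+i9 xor.ALU mulh.MUL  2-wide
c6: i10 sll.ALU  tail

CYCLES = 7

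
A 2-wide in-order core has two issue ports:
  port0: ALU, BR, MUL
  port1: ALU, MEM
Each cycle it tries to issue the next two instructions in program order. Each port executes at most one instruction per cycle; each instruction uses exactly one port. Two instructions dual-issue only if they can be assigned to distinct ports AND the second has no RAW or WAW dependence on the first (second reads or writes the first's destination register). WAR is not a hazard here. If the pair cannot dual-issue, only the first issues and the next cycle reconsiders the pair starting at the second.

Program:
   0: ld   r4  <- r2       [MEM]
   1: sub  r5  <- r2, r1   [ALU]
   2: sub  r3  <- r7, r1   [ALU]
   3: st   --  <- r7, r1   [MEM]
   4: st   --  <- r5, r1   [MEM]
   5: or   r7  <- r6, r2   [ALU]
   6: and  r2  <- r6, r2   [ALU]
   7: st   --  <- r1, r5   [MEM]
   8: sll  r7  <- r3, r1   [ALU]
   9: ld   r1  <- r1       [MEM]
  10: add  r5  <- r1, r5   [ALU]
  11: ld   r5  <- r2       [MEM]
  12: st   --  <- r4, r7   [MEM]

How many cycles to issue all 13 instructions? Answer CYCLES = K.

CYCLES = 8

  cy0 -> i0/i1 (ld/sub) dual
  cy1 -> i2/i3 (sub/st) dual
  cy2 -> i4/i5 (st/or) dual
  cy3 -> i6/i7 (and/st) dual
  cy4 -> i8/i9 (sll/ld) dual
  cy5 -> i10 (add) WAW r5
  cy6 -> i11 (ld) no-port MEM/MEM
  cy7 -> i12 (st) tail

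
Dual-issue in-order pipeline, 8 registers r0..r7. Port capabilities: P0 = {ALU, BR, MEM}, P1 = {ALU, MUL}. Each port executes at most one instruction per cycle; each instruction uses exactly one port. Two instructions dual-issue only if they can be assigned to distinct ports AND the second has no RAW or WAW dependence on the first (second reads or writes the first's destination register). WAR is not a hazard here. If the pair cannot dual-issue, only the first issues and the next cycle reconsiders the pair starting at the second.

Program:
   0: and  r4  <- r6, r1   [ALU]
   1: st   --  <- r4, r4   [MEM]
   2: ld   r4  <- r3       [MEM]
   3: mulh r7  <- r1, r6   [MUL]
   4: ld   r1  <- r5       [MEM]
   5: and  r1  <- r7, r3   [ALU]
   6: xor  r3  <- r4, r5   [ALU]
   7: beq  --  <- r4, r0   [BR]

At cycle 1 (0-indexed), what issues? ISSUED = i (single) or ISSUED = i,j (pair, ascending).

#0 head=0: and i0 RAW r4
#1 head=1: st i1 no-port MEM/MEM
#2 head=2: ld+mulh i2+i3 pair
#3 head=4: ld i4 WAW r1
#4 head=5: and+xor i5+i6 pair
#5 head=7: beq i7 tail

ISSUED = 1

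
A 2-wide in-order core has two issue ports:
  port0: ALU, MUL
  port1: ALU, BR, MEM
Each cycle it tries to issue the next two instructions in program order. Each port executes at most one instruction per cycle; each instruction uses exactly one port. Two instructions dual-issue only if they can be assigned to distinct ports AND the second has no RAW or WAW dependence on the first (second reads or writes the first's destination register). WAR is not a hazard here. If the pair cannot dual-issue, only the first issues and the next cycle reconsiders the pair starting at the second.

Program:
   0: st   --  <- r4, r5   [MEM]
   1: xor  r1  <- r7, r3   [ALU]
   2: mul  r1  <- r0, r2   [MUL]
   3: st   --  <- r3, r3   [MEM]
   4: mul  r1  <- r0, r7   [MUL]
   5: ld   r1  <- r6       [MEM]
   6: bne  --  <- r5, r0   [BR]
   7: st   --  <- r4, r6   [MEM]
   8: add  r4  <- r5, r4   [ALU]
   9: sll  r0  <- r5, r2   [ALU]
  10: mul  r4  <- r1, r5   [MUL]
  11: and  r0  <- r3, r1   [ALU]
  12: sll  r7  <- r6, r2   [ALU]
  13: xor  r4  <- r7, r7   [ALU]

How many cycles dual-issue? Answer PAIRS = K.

PAIRS = 5

c0: i0,i1 st+xor  2-wide
c1: i2,i3 mul+st  2-wide
c2: i4 mul  WAW r1
c3: i5 ld  no-port MEM/BR
c4: i6 bne  no-port BR/MEM
c5: i7,i8 st+add  2-wide
c6: i9,i10 sll+mul  2-wide
c7: i11,i12 and+sll  2-wide
c8: i13 xor  tail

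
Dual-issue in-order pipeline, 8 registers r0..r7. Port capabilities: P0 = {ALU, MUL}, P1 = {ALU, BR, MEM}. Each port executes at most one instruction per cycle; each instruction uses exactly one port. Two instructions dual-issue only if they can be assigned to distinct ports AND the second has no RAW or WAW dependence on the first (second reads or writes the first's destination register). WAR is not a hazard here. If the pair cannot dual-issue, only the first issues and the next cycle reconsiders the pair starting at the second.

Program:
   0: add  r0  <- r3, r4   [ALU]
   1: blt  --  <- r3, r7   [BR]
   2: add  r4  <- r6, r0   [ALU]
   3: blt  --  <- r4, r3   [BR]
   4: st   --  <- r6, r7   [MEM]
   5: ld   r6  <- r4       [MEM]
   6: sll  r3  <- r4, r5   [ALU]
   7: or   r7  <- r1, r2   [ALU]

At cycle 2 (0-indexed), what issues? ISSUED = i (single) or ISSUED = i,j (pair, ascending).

c0: i0+i1 add.ALU+blt.BR  2-wide
c1: i2 add.ALU  RAW r4
c2: i3 blt.BR  no-port BR/MEM
c3: i4 st.MEM  no-port MEM/MEM
c4: i5+i6 ld.MEM+sll.ALU  2-wide
c5: i7 or.ALU  tail

ISSUED = 3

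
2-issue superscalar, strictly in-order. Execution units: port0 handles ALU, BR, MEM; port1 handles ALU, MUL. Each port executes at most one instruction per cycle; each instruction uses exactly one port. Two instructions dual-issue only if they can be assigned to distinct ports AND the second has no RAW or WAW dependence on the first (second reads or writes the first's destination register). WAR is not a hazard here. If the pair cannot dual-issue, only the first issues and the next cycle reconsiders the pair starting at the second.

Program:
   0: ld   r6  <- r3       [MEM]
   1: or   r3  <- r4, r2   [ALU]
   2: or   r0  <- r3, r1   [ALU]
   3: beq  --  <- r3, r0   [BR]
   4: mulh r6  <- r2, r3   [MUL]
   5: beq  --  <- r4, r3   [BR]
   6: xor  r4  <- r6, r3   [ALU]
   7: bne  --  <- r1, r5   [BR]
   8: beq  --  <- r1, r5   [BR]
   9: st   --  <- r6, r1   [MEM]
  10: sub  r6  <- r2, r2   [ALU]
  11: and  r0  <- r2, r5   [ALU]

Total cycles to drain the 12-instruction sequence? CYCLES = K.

c0: i0,i1 ld+or  2-wide
c1: i2 or  RAW r0
c2: i3,i4 beq+mulh  2-wide
c3: i5,i6 beq+xor  2-wide
c4: i7 bne  no-port BR/BR
c5: i8 beq  no-port BR/MEM
c6: i9,i10 st+sub  2-wide
c7: i11 and  tail

CYCLES = 8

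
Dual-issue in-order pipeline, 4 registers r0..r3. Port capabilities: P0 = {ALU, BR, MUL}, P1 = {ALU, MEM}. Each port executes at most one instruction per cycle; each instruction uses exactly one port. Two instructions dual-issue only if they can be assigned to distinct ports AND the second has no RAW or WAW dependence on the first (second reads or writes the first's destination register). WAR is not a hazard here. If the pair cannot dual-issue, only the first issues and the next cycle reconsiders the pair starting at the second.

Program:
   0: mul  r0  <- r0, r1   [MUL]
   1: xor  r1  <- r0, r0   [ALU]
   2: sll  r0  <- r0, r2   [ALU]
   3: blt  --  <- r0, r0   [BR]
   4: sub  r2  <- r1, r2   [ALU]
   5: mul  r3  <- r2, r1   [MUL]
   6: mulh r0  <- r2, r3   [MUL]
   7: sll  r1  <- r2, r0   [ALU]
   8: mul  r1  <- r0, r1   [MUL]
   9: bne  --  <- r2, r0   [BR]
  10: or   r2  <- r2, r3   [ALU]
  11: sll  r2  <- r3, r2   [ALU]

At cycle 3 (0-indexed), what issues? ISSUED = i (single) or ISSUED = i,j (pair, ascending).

  cy0 -> i0 (mul) RAW r0
  cy1 -> i1+i2 (xor sll) 2-wide
  cy2 -> i3+i4 (blt sub) 2-wide
  cy3 -> i5 (mul) no-port MUL/MUL
  cy4 -> i6 (mulh) RAW r0
  cy5 -> i7 (sll) RAW+WAW r1
  cy6 -> i8 (mul) no-port MUL/BR
  cy7 -> i9+i10 (bne or) 2-wide
  cy8 -> i11 (sll) tail

ISSUED = 5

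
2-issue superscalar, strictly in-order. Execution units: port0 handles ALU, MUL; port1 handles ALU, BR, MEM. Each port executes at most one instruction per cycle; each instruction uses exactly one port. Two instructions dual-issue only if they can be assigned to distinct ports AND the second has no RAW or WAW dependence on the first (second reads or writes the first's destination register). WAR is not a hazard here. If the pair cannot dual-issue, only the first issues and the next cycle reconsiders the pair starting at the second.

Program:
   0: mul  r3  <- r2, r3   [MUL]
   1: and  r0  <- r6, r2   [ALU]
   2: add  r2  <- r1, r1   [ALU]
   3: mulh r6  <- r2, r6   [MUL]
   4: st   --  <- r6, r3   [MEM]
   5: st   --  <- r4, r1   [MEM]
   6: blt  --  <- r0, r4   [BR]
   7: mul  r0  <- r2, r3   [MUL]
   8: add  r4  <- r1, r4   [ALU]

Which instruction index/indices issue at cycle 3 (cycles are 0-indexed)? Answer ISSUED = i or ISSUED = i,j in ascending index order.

ISSUED = 4

  cy0 -> i0/i1 (mul.MUL and.ALU) 2-wide
  cy1 -> i2 (add.ALU) RAW r2
  cy2 -> i3 (mulh.MUL) RAW r6
  cy3 -> i4 (st.MEM) no-port MEM/MEM
  cy4 -> i5 (st.MEM) no-port MEM/BR
  cy5 -> i6/i7 (blt.BR mul.MUL) 2-wide
  cy6 -> i8 (add.ALU) tail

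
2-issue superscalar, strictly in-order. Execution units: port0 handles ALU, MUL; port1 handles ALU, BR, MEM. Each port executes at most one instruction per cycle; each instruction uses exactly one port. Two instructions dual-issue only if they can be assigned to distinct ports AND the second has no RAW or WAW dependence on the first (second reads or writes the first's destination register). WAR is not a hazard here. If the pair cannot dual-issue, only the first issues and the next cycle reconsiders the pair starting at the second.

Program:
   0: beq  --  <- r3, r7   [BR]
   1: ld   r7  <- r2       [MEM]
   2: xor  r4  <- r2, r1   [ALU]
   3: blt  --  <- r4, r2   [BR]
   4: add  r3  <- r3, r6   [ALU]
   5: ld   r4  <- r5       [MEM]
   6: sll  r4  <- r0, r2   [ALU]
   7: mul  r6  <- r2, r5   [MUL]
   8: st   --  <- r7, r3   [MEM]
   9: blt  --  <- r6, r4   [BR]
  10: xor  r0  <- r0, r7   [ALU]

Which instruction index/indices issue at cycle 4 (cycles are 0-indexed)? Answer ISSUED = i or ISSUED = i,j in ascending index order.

ISSUED = 6,7

[0] i0  beq.BR  -- no-port BR/MEM
[1] i1/i2  ld.MEM;xor.ALU  -- dual
[2] i3/i4  blt.BR;add.ALU  -- dual
[3] i5  ld.MEM  -- WAW r4
[4] i6/i7  sll.ALU;mul.MUL  -- dual
[5] i8  st.MEM  -- no-port MEM/BR
[6] i9/i10  blt.BR;xor.ALU  -- dual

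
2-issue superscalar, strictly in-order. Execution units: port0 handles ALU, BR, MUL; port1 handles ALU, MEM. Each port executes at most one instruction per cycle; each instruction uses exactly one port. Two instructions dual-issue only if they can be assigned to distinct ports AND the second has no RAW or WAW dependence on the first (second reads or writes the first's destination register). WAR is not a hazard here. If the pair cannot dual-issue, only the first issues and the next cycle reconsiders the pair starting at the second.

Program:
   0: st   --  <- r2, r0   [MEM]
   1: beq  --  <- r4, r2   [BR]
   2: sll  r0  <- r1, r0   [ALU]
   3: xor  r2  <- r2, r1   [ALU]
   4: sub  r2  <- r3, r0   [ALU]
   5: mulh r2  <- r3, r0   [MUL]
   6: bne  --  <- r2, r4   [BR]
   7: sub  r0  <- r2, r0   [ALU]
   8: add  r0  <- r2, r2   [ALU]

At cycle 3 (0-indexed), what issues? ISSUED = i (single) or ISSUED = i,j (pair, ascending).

t=0 i0&i1:st.MEM+beq.BR ; 2-wide
t=1 i2&i3:sll.ALU+xor.ALU ; 2-wide
t=2 i4:sub.ALU ; WAW r2
t=3 i5:mulh.MUL ; no-port MUL/BR
t=4 i6&i7:bne.BR+sub.ALU ; 2-wide
t=5 i8:add.ALU ; tail

ISSUED = 5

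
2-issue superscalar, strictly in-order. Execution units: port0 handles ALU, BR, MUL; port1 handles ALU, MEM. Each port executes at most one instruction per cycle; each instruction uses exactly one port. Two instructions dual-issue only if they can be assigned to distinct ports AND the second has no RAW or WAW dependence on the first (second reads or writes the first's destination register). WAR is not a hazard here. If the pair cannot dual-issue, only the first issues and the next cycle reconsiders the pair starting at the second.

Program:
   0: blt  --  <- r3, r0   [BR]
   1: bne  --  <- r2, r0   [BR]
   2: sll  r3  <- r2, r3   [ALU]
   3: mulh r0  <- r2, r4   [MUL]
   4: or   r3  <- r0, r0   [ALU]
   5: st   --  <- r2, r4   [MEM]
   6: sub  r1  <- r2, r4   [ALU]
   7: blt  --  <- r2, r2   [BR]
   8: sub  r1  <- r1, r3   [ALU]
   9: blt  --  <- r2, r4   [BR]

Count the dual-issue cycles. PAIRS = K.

PAIRS = 4

t=0 i0:blt ; no-port BR/BR
t=1 i1,i2:bne;sll ; dual
t=2 i3:mulh ; RAW r0
t=3 i4,i5:or;st ; dual
t=4 i6,i7:sub;blt ; dual
t=5 i8,i9:sub;blt ; dual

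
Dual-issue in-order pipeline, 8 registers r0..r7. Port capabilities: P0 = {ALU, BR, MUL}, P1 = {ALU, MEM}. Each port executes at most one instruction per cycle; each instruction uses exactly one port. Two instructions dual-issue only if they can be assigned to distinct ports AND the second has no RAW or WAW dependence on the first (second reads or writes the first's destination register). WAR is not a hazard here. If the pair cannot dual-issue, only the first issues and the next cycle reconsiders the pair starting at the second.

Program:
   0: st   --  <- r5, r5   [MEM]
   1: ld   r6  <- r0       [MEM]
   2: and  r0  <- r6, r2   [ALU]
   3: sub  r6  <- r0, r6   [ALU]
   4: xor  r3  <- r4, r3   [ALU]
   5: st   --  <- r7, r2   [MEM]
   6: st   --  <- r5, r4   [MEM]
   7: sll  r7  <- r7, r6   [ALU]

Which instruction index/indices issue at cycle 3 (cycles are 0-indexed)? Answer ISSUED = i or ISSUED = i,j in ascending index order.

t=0 i0:st ; no-port MEM/MEM
t=1 i1:ld ; RAW r6
t=2 i2:and ; RAW r0
t=3 i3+i4:sub+xor ; pair
t=4 i5:st ; no-port MEM/MEM
t=5 i6+i7:st+sll ; pair

ISSUED = 3,4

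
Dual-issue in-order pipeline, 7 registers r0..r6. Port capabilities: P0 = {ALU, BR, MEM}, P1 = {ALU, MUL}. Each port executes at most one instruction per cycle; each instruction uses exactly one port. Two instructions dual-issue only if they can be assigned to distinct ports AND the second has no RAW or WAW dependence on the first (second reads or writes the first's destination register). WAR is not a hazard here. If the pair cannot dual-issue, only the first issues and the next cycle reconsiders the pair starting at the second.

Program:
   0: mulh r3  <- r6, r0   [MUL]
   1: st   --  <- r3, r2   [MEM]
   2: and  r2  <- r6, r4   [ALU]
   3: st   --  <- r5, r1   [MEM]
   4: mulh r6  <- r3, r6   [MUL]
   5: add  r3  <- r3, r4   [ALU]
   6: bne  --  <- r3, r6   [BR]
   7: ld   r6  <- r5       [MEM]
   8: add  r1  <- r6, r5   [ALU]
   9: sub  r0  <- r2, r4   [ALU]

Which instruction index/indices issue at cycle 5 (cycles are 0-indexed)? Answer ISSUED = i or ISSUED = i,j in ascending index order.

ISSUED = 7

[0] i0  mulh.MUL  -- RAW r3
[1] i1+i2  st.MEM and.ALU  -- dual
[2] i3+i4  st.MEM mulh.MUL  -- dual
[3] i5  add.ALU  -- RAW r3
[4] i6  bne.BR  -- no-port BR/MEM
[5] i7  ld.MEM  -- RAW r6
[6] i8+i9  add.ALU sub.ALU  -- dual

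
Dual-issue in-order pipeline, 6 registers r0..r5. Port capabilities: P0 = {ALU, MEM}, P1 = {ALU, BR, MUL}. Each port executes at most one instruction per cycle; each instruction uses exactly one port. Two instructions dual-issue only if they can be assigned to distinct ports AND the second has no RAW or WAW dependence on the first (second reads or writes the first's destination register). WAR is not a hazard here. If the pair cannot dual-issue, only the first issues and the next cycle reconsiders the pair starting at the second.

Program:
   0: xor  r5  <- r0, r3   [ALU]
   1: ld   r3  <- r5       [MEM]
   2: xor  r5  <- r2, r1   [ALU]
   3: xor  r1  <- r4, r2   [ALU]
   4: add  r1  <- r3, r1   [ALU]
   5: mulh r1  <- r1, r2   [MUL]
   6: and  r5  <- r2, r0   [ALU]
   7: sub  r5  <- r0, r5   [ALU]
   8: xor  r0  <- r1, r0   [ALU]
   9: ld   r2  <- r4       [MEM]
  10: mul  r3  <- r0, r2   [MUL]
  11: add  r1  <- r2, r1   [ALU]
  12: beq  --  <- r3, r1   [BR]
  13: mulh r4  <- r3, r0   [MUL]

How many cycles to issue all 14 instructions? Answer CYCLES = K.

CYCLES = 10

0. xor @i0  | RAW r5
1. ld/xor @i1,i2  | 2-wide
2. xor @i3  | RAW+WAW r1
3. add @i4  | RAW+WAW r1
4. mulh/and @i5,i6  | 2-wide
5. sub/xor @i7,i8  | 2-wide
6. ld @i9  | RAW r2
7. mul/add @i10,i11  | 2-wide
8. beq @i12  | no-port BR/MUL
9. mulh @i13  | tail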